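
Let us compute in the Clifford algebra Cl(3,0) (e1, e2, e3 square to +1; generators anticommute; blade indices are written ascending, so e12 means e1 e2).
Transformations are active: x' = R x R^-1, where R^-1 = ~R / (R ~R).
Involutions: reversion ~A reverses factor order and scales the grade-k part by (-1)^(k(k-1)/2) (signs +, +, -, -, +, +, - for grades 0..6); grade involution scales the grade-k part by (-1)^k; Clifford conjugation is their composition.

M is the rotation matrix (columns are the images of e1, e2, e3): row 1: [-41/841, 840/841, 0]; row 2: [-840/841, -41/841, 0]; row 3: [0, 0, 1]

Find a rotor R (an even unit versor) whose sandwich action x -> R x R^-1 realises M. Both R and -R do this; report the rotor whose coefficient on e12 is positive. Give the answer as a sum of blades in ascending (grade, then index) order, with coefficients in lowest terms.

Method: write R = a + b12*e12 + b13*e13 + b23*e23 with a^2 + b12^2 + b13^2 + b23^2 = 1 (so R^-1 = ~R). Expanding the columns R e_j ~R gives tr M = 4a^2 - 1 and, from the antisymmetric part, M21 - M12 = -4a*b12, M13 - M31 = 4a*b13, M32 - M23 = -4a*b23.
Here tr M = 759/841, so a^2 = (1 + tr M)/4 = 400/841 and a = ±20/29. Taking a = 20/29: M21 - M12 = -1680/841, M13 - M31 = 0, M32 - M23 = 0, giving b12 = 21/29, b13 = 0, b23 = 0, i.e. R = 20/29 + 21/29*e12.
Its e12 coefficient is already positive.
Answer: 20/29 + 21/29*e12. Note: both R and -R realise this M (trace 759/841); the covering map identifies them, and the e12-coefficient sign is the tie-breaker.


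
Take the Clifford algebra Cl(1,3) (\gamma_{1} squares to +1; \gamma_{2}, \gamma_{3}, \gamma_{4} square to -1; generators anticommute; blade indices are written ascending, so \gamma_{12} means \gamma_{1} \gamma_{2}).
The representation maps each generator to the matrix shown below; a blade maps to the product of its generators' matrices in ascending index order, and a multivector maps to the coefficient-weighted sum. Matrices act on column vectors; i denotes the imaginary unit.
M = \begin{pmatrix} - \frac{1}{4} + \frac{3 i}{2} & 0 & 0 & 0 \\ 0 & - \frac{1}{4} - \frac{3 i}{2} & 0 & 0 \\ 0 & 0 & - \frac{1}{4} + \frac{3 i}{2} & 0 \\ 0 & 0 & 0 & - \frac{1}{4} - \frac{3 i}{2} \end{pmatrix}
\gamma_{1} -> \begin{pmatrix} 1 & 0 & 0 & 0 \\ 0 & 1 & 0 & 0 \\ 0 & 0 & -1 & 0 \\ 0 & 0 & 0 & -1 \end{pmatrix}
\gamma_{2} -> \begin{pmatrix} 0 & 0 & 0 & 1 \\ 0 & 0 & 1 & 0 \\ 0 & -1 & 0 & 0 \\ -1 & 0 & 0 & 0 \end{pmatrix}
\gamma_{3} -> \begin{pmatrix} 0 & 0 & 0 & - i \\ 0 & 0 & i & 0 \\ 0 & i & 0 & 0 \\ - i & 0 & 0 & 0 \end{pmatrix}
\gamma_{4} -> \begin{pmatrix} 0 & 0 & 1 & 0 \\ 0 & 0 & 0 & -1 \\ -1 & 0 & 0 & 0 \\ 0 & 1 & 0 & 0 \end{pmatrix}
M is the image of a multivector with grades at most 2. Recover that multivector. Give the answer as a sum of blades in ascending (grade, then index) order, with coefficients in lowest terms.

Method: the blade images are trace-orthogonal — tr(rho(e_A) rho(e_B)^-1) = 4 if A = B and 0 otherwise — and rho(e_A)^-1 = (e_A)^2 * rho(e_A) with (e_A)^2 = +1 or -1, so the coefficient of e_A in the preimage is (e_A)^2 * tr(M rho(e_A))/4.
Nonzero projections over blades of grade <= 2: 1: (1)^2 = +1, tr(M 1) = -1, coefficient -\frac{1}{4}; \gamma_{23}: (\gamma_{23})^2 = -1, tr(M rho(\gamma_{23})) = 6, coefficient -\frac{3}{2}. Every other blade of grade <= 2 projects to 0.
Answer: -\frac{1}{4} - \frac{3}{2} \gamma_{23}


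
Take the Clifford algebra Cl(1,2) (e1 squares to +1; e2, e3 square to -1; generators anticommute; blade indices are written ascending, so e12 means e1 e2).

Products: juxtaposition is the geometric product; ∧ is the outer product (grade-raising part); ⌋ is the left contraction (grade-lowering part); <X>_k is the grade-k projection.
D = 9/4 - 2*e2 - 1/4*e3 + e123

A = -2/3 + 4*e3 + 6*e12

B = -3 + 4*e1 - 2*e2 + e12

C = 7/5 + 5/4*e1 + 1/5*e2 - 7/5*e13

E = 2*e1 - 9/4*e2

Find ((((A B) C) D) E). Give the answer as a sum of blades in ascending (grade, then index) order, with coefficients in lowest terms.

step 1: 8 + 28/3*e1 - 68/3*e2 - 12*e3 - 56/3*e12 - 16*e13 + 8*e23 + 4*e123
step 2: 249/5 + 218/5*e1 - 6/5*e2 - 124/15*e3 + 229/15*e12 - 89/5*e13 - 113/15*e23 - 194/15*e123
step 3: 7231/60 + 7903/60*e1 - 5183/60*e2 - 43/60*e3 - 2869/60*e12 - 1577/60*e13 + 125/12*e23 - 1123/60*e123
step 4: 16577/240 + 32027/240*e1 - 42127/240*e2 + 6991/240*e3 - 29663/240*e12 + 10451/240*e13 - 9371/240*e23 - 9193/240*e123
Answer: 16577/240 + 32027/240*e1 - 42127/240*e2 + 6991/240*e3 - 29663/240*e12 + 10451/240*e13 - 9371/240*e23 - 9193/240*e123


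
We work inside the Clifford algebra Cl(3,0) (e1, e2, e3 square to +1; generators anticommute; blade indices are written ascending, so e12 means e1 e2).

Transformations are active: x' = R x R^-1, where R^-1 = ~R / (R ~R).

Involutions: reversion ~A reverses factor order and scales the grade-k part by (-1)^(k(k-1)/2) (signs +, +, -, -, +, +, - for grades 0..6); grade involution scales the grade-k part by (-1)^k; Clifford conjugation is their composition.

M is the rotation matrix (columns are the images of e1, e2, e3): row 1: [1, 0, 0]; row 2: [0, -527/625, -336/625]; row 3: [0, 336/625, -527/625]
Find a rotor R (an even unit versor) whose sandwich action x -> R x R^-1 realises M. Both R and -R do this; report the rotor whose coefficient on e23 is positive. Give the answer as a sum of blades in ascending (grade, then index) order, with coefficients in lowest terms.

Method: write R = a + b12*e12 + b13*e13 + b23*e23 with a^2 + b12^2 + b13^2 + b23^2 = 1 (so R^-1 = ~R). Expanding the columns R e_j ~R gives tr M = 4a^2 - 1 and, from the antisymmetric part, M21 - M12 = -4a*b12, M13 - M31 = 4a*b13, M32 - M23 = -4a*b23.
Here tr M = -429/625, so a^2 = (1 + tr M)/4 = 49/625 and a = ±7/25. Taking a = 7/25: M21 - M12 = 0, M13 - M31 = 0, M32 - M23 = 672/625, giving b12 = 0, b13 = 0, b23 = -24/25, i.e. R = 7/25 - 24/25*e23.
Its e23 coefficient is negative, so report the other preimage -R.
Answer: -7/25 + 24/25*e23. Key observation: the double cover Spin(3) -> SO(3) sends R and -R to the same matrix (trace -429/625 here), so the stated sign of the e23 coefficient is what selects one sheet.


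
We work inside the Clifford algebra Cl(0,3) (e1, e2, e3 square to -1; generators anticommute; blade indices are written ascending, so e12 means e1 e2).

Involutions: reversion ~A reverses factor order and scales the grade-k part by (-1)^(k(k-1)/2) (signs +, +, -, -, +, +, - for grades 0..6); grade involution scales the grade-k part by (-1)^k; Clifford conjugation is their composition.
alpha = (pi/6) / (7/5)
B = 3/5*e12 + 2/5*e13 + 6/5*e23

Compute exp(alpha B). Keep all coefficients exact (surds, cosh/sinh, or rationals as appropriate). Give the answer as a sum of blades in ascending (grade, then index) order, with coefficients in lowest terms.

B^2 term by term: the squares give (3/5)^2*(e12)^2 + (2/5)^2*(e13)^2 + (6/5)^2*(e23)^2 = 9/25*(-1) + 4/25*(-1) + 36/25*(-1) = -49/25 (each basis 2-blade squares to minus the product of its generators' squares); cross terms between blades sharing an index anticommute and cancel. So B^2 = -49/25.
B^2 = -49/25 — a negative square means the series sums to a rotation: l = 7/5, alpha*l = pi/6, so exp(alpha B) = cos(pi/6) + (sin(pi/6)/(7/5))*B = sqrt(3)/2 + (5/14)*B.
Answer: sqrt(3)/2 + 3/14*e12 + 1/7*e13 + 3/7*e23


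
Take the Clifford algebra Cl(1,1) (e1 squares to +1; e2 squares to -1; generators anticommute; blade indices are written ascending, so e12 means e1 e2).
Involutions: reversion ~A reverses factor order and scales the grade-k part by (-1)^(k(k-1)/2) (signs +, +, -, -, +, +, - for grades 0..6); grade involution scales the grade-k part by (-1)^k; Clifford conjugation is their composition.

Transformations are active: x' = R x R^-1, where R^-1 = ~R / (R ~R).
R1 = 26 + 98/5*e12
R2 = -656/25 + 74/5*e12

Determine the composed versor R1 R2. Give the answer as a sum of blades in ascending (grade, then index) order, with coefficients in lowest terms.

Distribute over the terms of R1 (each basis-blade product reordered to ascending indices, repeated generators contracted through their squares):
(26) R2 = -17056/25 + 1924/5*e12
(98/5*e12) R2 = 7252/25 - 64288/125*e12
Summing the partial products and collecting blades:
Answer: -9804/25 - 16188/125*e12


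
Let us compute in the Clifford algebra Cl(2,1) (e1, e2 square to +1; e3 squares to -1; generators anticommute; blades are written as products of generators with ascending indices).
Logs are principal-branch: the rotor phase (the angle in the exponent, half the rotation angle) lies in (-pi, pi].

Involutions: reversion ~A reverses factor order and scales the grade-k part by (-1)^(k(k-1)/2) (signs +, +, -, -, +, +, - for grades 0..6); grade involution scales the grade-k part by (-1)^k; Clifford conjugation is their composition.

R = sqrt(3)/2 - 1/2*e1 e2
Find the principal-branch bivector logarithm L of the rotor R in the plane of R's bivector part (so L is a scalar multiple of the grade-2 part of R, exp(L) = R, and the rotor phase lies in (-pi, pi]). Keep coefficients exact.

The scalar part of R is sqrt(3)/2, so the principal-branch rotor phase is pinned; divide the bivector part by its sine to get the unit plane — L is the phase times that plane.
Concretely: cos(phase) = sqrt(3)/2 gives phase = ±pi/6, and since phase/sin(phase) is even the sign is immaterial: L = (phase/sin(phase)) * <R>_2 = (pi/3) * <R>_2.
Answer: -pi/6*e1 e2


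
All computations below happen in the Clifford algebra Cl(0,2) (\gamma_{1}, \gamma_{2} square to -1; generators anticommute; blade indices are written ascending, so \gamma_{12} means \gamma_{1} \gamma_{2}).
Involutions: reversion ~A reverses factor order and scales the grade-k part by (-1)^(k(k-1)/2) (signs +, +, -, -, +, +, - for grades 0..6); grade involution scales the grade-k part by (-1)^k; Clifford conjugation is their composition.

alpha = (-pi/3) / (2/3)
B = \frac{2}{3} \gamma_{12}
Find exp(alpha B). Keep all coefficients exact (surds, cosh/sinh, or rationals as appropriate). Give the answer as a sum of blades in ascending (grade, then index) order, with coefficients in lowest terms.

B^2 = (\frac{2}{3})^2*(\gamma_{12})^2 = \frac{4}{9}*(-1) = -\frac{4}{9} (a basis 2-blade squares to minus the product of its generators' squares).
B^2 = -\frac{4}{9} — the series telescopes trigonometrically here: l = \frac{2}{3}, alpha*l = - \frac{\pi}{3}, so exp(alpha B) = cos(- \frac{\pi}{3}) + (sin(- \frac{\pi}{3})/(\frac{2}{3}))*B = \frac{1}{2} + (- \frac{3 \sqrt{3}}{4})*B.
Answer: \frac{1}{2} - \frac{\sqrt{3}}{2} \gamma_{12}


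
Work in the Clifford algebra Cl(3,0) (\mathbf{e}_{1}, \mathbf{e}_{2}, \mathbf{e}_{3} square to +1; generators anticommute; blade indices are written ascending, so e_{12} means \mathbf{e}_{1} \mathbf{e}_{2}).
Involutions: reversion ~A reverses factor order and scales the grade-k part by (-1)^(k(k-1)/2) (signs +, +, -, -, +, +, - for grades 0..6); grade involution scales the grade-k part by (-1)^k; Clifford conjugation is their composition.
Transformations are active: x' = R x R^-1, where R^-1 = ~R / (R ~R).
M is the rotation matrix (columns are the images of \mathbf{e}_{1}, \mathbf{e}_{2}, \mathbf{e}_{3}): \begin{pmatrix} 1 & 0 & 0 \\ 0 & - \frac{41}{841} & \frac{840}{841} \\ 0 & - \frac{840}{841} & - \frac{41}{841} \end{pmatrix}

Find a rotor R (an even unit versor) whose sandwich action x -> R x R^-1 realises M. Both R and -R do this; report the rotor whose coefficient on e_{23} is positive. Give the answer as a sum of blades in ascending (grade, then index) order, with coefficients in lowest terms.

Method: write R = a + b12*e_{12} + b13*e_{13} + b23*e_{23} with a^2 + b12^2 + b13^2 + b23^2 = 1 (so R^-1 = ~R). Expanding the columns R e_j ~R gives tr M = 4a^2 - 1 and, from the antisymmetric part, M21 - M12 = -4a*b12, M13 - M31 = 4a*b13, M32 - M23 = -4a*b23.
Here tr M = \frac{759}{841}, so a^2 = (1 + tr M)/4 = \frac{400}{841} and a = ±\frac{20}{29}. Taking a = \frac{20}{29}: M21 - M12 = 0, M13 - M31 = 0, M32 - M23 = -\frac{1680}{841}, giving b12 = 0, b13 = 0, b23 = \frac{21}{29}, i.e. R = \frac{20}{29} + \frac{21}{29} e_{23}.
Its e_{23} coefficient is already positive.
Answer: \frac{20}{29} + \frac{21}{29} e_{23}. Uniqueness: Spin(3) -> SO(3) maps R and -R to the same rotation of trace \frac{759}{841}; fixing the sign of the e_{23} coefficient removes the ambiguity.


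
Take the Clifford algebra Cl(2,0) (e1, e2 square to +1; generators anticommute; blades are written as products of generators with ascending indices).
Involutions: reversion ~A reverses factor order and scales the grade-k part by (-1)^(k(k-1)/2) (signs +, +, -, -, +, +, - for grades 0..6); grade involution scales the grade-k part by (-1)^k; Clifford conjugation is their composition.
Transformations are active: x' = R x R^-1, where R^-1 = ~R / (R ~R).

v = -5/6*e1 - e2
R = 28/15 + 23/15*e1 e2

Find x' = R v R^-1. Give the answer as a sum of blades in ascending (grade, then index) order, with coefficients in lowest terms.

~R = 28/15 - 23/15*e1 e2, and R ~R = 1313/225, so R^-1 = ~R / (1313/225).
R v = -139/45*e1 - 53/90*e2
Answer: -3001/2626*e1 + 2455/3939*e2


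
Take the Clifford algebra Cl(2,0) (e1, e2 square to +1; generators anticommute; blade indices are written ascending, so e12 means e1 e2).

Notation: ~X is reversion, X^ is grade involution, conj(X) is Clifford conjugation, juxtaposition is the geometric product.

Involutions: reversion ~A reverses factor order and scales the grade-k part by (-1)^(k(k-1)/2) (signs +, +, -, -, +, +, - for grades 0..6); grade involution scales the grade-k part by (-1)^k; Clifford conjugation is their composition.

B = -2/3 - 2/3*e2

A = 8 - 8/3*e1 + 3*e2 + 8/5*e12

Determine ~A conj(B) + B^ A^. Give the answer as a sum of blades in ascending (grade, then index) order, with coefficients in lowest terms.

first term: -10/3 + 32/45*e1 + 10/3*e2 - 32/45*e12
second term: -22/3 - 128/45*e1 + 22/3*e2 - 128/45*e12
Answer: -32/3 - 32/15*e1 + 32/3*e2 - 32/9*e12


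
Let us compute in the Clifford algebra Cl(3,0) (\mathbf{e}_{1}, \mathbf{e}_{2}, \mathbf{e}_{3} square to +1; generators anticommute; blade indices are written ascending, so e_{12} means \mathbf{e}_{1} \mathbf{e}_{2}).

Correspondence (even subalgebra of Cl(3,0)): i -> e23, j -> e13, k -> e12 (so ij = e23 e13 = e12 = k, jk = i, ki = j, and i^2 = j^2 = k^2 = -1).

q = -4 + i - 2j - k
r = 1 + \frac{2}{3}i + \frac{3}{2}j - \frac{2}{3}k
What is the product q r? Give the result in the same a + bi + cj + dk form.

In blades: q = -4 - e_{12} - 2 e_{13} + e_{23}, r = 1 - \frac{2}{3} e_{12} + \frac{3}{2} e_{13} + \frac{2}{3} e_{23}.
Distribute q over r term by term (generator squares from the signature, products reordered to ascending indices): (-4)*r = -4 + \frac{8}{3} e_{12} - 6 e_{13} - \frac{8}{3} e_{23}; (-e_{12})*r = -\frac{2}{3} - e_{12} - \frac{2}{3} e_{13} + \frac{3}{2} e_{23}; (-2 e_{13})*r = 3 + \frac{4}{3} e_{12} - 2 e_{13} + \frac{4}{3} e_{23}; (e_{23})*r = -\frac{2}{3} + \frac{3}{2} e_{12} + \frac{2}{3} e_{13} + e_{23}.
Sum: -\frac{7}{3} + \frac{9}{2} e_{12} - 8 e_{13} + \frac{7}{6} e_{23}; translating back through the correspondence:
Answer: -\frac{7}{3} + \frac{7}{6}i - 8j + \frac{9}{2}k


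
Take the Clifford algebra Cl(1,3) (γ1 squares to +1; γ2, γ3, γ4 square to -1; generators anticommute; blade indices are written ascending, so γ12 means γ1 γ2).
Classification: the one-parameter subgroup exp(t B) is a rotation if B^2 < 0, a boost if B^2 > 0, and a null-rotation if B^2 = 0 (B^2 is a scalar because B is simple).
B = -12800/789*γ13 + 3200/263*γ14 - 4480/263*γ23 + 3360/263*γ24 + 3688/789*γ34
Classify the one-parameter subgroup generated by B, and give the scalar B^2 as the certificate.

B^2 term by term: the squares give (-12800/789)^2*(γ13)^2 + (3200/263)^2*(γ14)^2 + (-4480/263)^2*(γ23)^2 + (3360/263)^2*(γ24)^2 + (3688/789)^2*(γ34)^2 = 163840000/622521*(+1) + 10240000/69169*(+1) + 20070400/69169*(-1) + 11289600/69169*(-1) + 13601344/622521*(-1) = -64 (each basis 2-blade squares to minus the product of its generators' squares); cross terms between blades sharing an index anticommute and cancel; the commuting (index-disjoint) pairs give grade-4 terms 2*c*c'*(blade product), which cancel blade by blade — γ1234: 28672000/69169 - 28672000/69169 = 0 — confirming B is simple. So B^2 = -64.
Answer: rotation, certificate B^2 = -64. The scalar -64 is the complete invariant here: its sign names the subgroup type.


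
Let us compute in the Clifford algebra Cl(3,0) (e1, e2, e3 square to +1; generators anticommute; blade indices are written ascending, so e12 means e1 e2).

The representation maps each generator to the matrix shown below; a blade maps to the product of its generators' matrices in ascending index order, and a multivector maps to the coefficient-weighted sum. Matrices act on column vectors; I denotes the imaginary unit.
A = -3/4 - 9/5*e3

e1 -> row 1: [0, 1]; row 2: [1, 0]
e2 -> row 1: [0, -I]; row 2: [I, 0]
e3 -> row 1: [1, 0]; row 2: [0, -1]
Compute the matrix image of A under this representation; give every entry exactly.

M = (-3/4)*1 + (-9/5)*rho(e3), summed entrywise (1 is the identity matrix):
Answer: row 1: [-51/20, 0]; row 2: [0, 21/20]


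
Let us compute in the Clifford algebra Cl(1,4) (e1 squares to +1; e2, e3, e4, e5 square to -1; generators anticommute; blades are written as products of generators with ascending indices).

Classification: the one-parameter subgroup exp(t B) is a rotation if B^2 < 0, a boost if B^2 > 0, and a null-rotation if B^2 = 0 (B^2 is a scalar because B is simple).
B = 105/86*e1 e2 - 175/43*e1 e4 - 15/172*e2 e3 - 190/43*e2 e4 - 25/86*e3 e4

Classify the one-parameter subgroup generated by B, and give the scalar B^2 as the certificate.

B^2 term by term: the squares give (105/86)^2*(e1 e2)^2 + (-175/43)^2*(e1 e4)^2 + (-15/172)^2*(e2 e3)^2 + (-190/43)^2*(e2 e4)^2 + (-25/86)^2*(e3 e4)^2 = 11025/7396*(+1) + 30625/1849*(+1) + 225/29584*(-1) + 36100/1849*(-1) + 625/7396*(-1) = -25/16 (each basis 2-blade squares to minus the product of its generators' squares); cross terms between blades sharing an index anticommute and cancel; the commuting (index-disjoint) pairs give grade-4 terms 2*c*c'*(blade product), which cancel blade by blade — e1 e2 e3 e4: -2625/3698 + 2625/3698 = 0 — confirming B is simple. So B^2 = -25/16.
Answer: rotation, certificate B^2 = -25/16. No conjugation can change B^2 = -25/16; the sign gives the class.


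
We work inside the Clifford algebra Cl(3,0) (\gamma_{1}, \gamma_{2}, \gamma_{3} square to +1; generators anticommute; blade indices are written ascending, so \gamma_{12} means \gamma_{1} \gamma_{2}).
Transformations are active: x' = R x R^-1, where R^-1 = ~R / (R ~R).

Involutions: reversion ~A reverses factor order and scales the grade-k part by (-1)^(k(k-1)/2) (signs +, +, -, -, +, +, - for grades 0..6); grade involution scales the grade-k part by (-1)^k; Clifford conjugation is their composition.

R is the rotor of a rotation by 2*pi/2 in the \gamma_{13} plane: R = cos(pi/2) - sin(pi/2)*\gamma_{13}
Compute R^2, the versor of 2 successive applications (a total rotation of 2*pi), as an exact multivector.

Half-angle bookkeeping: 2 applications in \gamma_{13} add up to rotor phase 2*pi/2 = \pi, so R^2 = cos(\pi) - sin(\pi)*\gamma_{13}.
cos(\pi) = -1 and sin(\pi) = 0, so R^2 = -1. The total rotation 2*pi is 1 full turn, so every vector returns to itself, yet the rotor is -1, on the OTHER sheet of the double cover (an odd number of 2*pi turns).
Answer: -1


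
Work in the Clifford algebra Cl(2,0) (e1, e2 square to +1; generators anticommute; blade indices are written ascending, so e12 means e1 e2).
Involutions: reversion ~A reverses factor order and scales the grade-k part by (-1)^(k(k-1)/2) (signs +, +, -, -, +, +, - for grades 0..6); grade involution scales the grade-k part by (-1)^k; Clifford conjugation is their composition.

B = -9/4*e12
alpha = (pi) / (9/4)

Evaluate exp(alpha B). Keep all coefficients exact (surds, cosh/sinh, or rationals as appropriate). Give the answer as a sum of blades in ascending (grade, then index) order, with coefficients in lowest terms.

B^2 = (-9/4)^2*(e12)^2 = 81/16*(-1) = -81/16 (a basis 2-blade squares to minus the product of its generators' squares).
B^2 = -81/16 — a negative square means the series sums to a rotation: l = 9/4, alpha*l = pi, so exp(alpha B) = cos(pi) + (sin(pi)/(9/4))*B = -1 + (0)*B.
Answer: -1


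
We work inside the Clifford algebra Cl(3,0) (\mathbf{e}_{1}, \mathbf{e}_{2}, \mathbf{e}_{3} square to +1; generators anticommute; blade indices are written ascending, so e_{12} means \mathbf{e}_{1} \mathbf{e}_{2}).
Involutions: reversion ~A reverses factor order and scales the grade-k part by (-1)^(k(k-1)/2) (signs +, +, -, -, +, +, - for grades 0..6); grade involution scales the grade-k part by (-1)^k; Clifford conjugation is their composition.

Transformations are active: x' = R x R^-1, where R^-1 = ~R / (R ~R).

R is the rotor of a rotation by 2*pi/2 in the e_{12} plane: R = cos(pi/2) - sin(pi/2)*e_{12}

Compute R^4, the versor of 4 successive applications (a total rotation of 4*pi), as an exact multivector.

Half-angle bookkeeping: 4 applications in e_{12} add up to rotor phase 4*pi/2 = 2 \pi, so R^4 = cos(2 \pi) - sin(2 \pi)*e_{12}.
cos(2 \pi) = 1 and sin(2 \pi) = 0, so R^4 = 1. The total rotation 4*pi is 2 full turns, so every vector returns to itself, yet the rotor is +1, back on the identity sheet (an even number of 2*pi turns).
Answer: 1


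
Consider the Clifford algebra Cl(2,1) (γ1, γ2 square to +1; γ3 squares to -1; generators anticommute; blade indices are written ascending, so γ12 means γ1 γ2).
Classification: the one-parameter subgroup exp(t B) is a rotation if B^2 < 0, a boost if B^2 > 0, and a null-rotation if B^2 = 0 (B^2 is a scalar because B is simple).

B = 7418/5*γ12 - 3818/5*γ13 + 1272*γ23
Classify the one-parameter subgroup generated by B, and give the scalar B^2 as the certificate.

B^2 term by term: the squares give (7418/5)^2*(γ12)^2 + (-3818/5)^2*(γ13)^2 + (1272)^2*(γ23)^2 = 55026724/25*(-1) + 14577124/25*(+1) + 1617984*(+1) = 0 (each basis 2-blade squares to minus the product of its generators' squares); cross terms between blades sharing an index anticommute and cancel. So B^2 = 0.
Answer: null-rotation, certificate B^2 = 0. The class reads off the invariant scalar 0 directly.


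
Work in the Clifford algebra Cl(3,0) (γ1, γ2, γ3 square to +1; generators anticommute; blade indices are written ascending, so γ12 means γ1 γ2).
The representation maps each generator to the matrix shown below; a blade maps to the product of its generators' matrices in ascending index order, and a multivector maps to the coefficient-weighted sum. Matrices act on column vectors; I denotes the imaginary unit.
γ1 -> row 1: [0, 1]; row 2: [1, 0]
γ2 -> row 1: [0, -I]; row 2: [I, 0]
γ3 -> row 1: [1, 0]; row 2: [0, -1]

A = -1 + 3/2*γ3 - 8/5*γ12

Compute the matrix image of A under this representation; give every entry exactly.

Bivector images (products of the table entries): rho(γ12) = rho(γ1)rho(γ2) = row 1: [I, 0]; row 2: [0, -I].
M = (-1)*1 + (3/2)*rho(γ3) + (-8/5)*rho(γ12), summed entrywise (1 is the identity matrix):
Answer: row 1: [1/2 - 8*I/5, 0]; row 2: [0, -5/2 + 8*I/5]


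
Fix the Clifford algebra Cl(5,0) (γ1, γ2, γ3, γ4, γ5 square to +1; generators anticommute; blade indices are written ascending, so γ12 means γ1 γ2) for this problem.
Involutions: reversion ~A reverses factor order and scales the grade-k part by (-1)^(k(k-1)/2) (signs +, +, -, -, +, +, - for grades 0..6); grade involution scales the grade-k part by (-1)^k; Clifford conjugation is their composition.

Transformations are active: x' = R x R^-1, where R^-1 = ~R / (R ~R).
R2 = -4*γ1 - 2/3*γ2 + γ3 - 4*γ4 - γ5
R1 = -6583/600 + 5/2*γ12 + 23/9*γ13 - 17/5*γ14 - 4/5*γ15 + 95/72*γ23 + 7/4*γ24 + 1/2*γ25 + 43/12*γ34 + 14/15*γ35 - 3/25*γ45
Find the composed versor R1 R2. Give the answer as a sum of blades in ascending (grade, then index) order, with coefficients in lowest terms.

Distribute over the terms of R2 (each basis-blade product reordered to ascending indices, repeated generators contracted through their squares):
R1 (-4*γ1) = 6583/150*γ1 + 10*γ2 + 92/9*γ3 - 68/5*γ4 - 16/5*γ5 - 95/18*γ123 - 7*γ124 - 2*γ125 - 43/3*γ134 - 56/15*γ135 + 12/25*γ145
R1 (-2/3*γ2) = -5/3*γ1 + 6583/900*γ2 + 95/108*γ3 + 7/6*γ4 + 1/3*γ5 + 46/27*γ123 - 34/15*γ124 - 8/15*γ125 - 43/18*γ234 - 28/45*γ235 + 2/25*γ245
R1 (γ3) = 23/9*γ1 + 95/72*γ2 - 6583/600*γ3 - 43/12*γ4 - 14/15*γ5 + 5/2*γ123 + 17/5*γ134 + 4/5*γ135 - 7/4*γ234 - 1/2*γ235 - 3/25*γ345
R1 (-4*γ4) = 68/5*γ1 - 7*γ2 - 43/3*γ3 + 6583/150*γ4 - 12/25*γ5 - 10*γ124 - 92/9*γ134 - 16/5*γ145 - 95/18*γ234 + 2*γ245 + 56/15*γ345
R1 (-γ5) = 4/5*γ1 - 1/2*γ2 - 14/15*γ3 + 3/25*γ4 + 6583/600*γ5 - 5/2*γ125 - 23/9*γ135 + 17/5*γ145 - 95/72*γ235 - 7/4*γ245 - 43/12*γ345
Summing the partial products and collecting blades:
Answer: 26629/450*γ1 + 20041/1800*γ2 - 81737/5400*γ3 + 2799/100*γ4 + 803/120*γ5 - 29/27*γ123 - 289/15*γ124 - 151/30*γ125 - 952/45*γ134 - 247/45*γ135 + 17/25*γ145 - 113/12*γ234 - 293/120*γ235 + 33/100*γ245 + 3/100*γ345


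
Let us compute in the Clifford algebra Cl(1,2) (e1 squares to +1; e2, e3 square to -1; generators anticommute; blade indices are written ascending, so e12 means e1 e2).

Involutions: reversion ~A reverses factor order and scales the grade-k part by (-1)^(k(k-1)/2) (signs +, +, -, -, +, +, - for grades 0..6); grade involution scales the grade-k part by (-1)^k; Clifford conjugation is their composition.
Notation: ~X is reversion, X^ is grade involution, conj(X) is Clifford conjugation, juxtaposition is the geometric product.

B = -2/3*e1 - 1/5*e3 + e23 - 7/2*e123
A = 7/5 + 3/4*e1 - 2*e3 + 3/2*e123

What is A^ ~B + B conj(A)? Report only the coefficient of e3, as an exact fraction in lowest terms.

first term: 123/20 - 73/30*e1 - 2*e2 - 7/25*e3 - 73/10*e12 + 89/60*e13 - 121/40*e23 + 113/20*e123
second term: 123/20 - 73/30*e1 - 2*e2 - 7/25*e3 + 73/10*e12 - 89/60*e13 + 121/40*e23 - 113/20*e123
Answer: -14/25


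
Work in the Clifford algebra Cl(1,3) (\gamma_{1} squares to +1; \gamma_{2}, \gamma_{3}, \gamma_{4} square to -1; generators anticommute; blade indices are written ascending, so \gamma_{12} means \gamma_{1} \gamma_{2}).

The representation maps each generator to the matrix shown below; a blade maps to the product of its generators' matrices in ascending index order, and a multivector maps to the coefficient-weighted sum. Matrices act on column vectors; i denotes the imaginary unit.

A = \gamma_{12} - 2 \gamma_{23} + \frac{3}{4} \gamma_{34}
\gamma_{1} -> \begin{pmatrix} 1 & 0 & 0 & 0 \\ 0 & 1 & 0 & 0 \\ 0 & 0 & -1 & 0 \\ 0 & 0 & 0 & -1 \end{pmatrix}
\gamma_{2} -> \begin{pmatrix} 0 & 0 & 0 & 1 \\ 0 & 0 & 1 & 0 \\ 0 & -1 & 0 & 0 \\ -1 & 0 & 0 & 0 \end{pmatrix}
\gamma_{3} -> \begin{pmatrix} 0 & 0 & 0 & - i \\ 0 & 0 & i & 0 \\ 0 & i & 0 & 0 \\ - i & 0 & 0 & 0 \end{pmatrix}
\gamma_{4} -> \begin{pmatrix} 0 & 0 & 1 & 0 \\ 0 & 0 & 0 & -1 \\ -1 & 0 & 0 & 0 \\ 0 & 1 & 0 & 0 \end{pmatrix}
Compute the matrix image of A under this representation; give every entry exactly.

Bivector images (products of the table entries): rho(\gamma_{12}) = rho(\gamma_{1})rho(\gamma_{2}) = \begin{pmatrix} 0 & 0 & 0 & 1 \\ 0 & 0 & 1 & 0 \\ 0 & 1 & 0 & 0 \\ 1 & 0 & 0 & 0 \end{pmatrix}; rho(\gamma_{23}) = rho(\gamma_{2})rho(\gamma_{3}) = \begin{pmatrix} - i & 0 & 0 & 0 \\ 0 & i & 0 & 0 \\ 0 & 0 & - i & 0 \\ 0 & 0 & 0 & i \end{pmatrix}; rho(\gamma_{34}) = rho(\gamma_{3})rho(\gamma_{4}) = \begin{pmatrix} 0 & - i & 0 & 0 \\ - i & 0 & 0 & 0 \\ 0 & 0 & 0 & - i \\ 0 & 0 & - i & 0 \end{pmatrix}.
M = (1)*rho(\gamma_{12}) + (-2)*rho(\gamma_{23}) + (\frac{3}{4})*rho(\gamma_{34}), summed entrywise:
Answer: \begin{pmatrix} 2 i & - \frac{3 i}{4} & 0 & 1 \\ - \frac{3 i}{4} & - 2 i & 1 & 0 \\ 0 & 1 & 2 i & - \frac{3 i}{4} \\ 1 & 0 & - \frac{3 i}{4} & - 2 i \end{pmatrix}


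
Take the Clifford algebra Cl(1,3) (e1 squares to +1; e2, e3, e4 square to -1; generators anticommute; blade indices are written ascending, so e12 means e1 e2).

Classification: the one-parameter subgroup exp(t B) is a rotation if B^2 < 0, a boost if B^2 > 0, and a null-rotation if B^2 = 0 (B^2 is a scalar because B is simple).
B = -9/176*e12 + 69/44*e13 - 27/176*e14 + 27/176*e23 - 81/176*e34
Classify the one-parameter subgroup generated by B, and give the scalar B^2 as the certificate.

B^2 term by term: the squares give (-9/176)^2*(e12)^2 + (69/44)^2*(e13)^2 + (-27/176)^2*(e14)^2 + (27/176)^2*(e23)^2 + (-81/176)^2*(e34)^2 = 81/30976*(+1) + 4761/1936*(+1) + 729/30976*(+1) + 729/30976*(-1) + 6561/30976*(-1) = 9/4 (each basis 2-blade squares to minus the product of its generators' squares); cross terms between blades sharing an index anticommute and cancel; the commuting (index-disjoint) pairs give grade-4 terms 2*c*c'*(blade product), which cancel blade by blade — e1234: 729/15488 - 729/15488 = 0 — confirming B is simple. So B^2 = 9/4.
Answer: boost, certificate B^2 = 9/4. Key observation: B^2 = 9/4 is a conjugation invariant, so its sign decides the class regardless of the surface form of B.


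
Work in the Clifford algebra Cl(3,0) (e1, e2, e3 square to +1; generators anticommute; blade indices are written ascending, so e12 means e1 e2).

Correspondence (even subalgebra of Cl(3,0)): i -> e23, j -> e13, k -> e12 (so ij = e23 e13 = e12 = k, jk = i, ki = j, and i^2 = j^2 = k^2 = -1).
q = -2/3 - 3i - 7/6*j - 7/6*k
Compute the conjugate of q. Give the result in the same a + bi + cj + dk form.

In blades: q = -2/3 - 7/6*e12 - 7/6*e13 - 3*e23.
Quaternion conjugation is reversion on the even subalgebra: the scalar is fixed and every grade-2 blade flips sign, giving -2/3 + 7/6*e12 + 7/6*e13 + 3*e23; translating back:
Answer: -2/3 + 3i + 7/6*j + 7/6*k


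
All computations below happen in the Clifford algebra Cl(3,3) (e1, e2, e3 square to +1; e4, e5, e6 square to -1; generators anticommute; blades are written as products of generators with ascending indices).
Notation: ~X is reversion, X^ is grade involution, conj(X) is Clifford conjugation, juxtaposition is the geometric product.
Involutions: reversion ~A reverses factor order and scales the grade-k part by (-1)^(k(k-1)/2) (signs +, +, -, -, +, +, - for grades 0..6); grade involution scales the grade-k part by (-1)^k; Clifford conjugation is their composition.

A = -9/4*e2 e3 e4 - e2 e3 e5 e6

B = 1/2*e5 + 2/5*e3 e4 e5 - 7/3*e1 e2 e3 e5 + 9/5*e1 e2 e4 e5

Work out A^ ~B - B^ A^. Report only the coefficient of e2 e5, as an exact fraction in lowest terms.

first term: -7/3*e1 e6 - 9/10*e2 e5 + 81/20*e1 e3 e5 - 21/4*e1 e4 e5 - 1/2*e2 e3 e6 + 2/5*e2 e4 e6 + 9/5*e1 e3 e4 e6 + 9/8*e2 e3 e4 e5
second term: 7/3*e1 e6 + 9/10*e2 e5 + 81/20*e1 e3 e5 - 21/4*e1 e4 e5 - 1/2*e2 e3 e6 + 2/5*e2 e4 e6 + 9/5*e1 e3 e4 e6 + 9/8*e2 e3 e4 e5
Answer: -9/5


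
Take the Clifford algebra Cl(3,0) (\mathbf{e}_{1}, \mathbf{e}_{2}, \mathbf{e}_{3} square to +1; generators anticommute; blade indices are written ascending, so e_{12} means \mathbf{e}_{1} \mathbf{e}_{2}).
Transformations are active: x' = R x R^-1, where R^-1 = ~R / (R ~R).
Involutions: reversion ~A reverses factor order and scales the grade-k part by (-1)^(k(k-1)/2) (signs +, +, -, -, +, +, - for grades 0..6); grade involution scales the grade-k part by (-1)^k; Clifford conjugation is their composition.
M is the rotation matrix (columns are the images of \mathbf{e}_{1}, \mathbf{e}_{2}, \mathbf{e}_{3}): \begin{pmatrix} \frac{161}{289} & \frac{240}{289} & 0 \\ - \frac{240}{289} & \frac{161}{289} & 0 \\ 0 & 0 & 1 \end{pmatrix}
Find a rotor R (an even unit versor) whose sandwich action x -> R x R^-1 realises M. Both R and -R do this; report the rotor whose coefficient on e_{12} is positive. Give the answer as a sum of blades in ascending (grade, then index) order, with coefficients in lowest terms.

Method: write R = a + b12*e_{12} + b13*e_{13} + b23*e_{23} with a^2 + b12^2 + b13^2 + b23^2 = 1 (so R^-1 = ~R). Expanding the columns R e_j ~R gives tr M = 4a^2 - 1 and, from the antisymmetric part, M21 - M12 = -4a*b12, M13 - M31 = 4a*b13, M32 - M23 = -4a*b23.
Here tr M = \frac{611}{289}, so a^2 = (1 + tr M)/4 = \frac{225}{289} and a = ±\frac{15}{17}. Taking a = \frac{15}{17}: M21 - M12 = -\frac{480}{289}, M13 - M31 = 0, M32 - M23 = 0, giving b12 = \frac{8}{17}, b13 = 0, b23 = 0, i.e. R = \frac{15}{17} + \frac{8}{17} e_{12}.
Its e_{12} coefficient is already positive.
Answer: \frac{15}{17} + \frac{8}{17} e_{12}. Recall the cover is two-to-one: with M of trace \frac{611}{289}, both preimages act alike, and the stated e_{12} sign chooses the sheet.


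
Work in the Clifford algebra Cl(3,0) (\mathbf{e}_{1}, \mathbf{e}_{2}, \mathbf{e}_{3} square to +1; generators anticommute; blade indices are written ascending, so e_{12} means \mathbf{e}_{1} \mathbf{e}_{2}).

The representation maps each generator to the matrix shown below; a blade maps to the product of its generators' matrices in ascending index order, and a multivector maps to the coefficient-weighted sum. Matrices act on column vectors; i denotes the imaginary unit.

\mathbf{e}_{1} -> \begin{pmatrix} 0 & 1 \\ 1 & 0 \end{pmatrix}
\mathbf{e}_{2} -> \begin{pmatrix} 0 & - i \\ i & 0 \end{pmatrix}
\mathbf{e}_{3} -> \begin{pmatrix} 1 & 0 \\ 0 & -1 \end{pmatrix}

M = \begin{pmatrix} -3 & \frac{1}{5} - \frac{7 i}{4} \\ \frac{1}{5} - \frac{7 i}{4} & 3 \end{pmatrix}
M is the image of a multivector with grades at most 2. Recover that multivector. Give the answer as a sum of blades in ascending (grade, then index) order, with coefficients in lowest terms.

Method: 1, rho(e_{1}), rho(e_{2}), rho(e_{3}) form a trace-orthogonal basis of the 2x2 complex matrices (tr(X Y) = 2 if X = Y, else 0), so M = m0*1 + m1*rho(e_{1}) + m2*rho(e_{2}) + m3*rho(e_{3}) with m0 = tr(M)/2 = 0, m1 = tr(M rho(e_{1}))/2 = \frac{1}{5} - \frac{7 i}{4}, m2 = tr(M rho(e_{2}))/2 = 0, m3 = tr(M rho(e_{3}))/2 = -3.
Multiplying table entries, the bivector images are rho(e_{12}) = i*rho(e_{3}), rho(e_{13}) = -i*rho(e_{2}), rho(e_{23}) = i*rho(e_{1}); with real blade coefficients the real parts of m0..m3 are the coefficients of 1, e_{1}, e_{2}, e_{3} and the imaginary parts give the bivectors (e_{23}: Im m1, e_{13}: -Im m2, e_{12}: Im m3).
Answer: \frac{1}{5} e_{1} - 3 e_{3} - \frac{7}{4} e_{23}


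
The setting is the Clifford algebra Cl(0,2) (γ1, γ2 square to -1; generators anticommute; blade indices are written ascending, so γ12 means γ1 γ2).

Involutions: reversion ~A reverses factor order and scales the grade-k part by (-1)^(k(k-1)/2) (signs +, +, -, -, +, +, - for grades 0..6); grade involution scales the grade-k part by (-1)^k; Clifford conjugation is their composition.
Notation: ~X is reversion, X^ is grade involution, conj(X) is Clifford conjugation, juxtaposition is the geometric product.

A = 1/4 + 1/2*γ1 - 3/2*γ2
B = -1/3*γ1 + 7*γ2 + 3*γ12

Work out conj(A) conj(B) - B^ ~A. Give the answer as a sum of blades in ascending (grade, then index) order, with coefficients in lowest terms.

first term: 32/3 - 53/12*γ1 - 13/4*γ2 + 9/4*γ12
second term: -32/3 + 55/12*γ1 - 1/4*γ2 + 15/4*γ12
Answer: 64/3 - 9*γ1 - 3*γ2 - 3/2*γ12


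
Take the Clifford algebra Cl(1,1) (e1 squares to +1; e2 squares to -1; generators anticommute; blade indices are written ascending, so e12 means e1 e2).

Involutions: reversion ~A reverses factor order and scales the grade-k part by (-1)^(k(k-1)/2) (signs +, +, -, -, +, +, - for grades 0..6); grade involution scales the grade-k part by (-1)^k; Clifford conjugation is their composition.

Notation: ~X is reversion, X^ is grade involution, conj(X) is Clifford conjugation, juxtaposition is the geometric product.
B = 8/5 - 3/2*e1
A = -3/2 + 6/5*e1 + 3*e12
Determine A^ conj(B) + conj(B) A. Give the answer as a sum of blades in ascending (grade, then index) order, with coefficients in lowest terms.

first term: -21/5 - 417/100*e1 - 9/2*e2 + 24/5*e12
second term: -3/5 - 33/100*e1 + 9/2*e2 + 24/5*e12
Answer: -24/5 - 9/2*e1 + 48/5*e12


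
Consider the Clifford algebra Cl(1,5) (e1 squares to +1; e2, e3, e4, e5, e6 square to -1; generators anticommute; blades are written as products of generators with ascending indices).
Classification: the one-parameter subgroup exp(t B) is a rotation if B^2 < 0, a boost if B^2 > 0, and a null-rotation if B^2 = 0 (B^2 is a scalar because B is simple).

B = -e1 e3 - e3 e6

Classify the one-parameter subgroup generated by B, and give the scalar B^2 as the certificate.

B^2 term by term: the squares give (-1)^2*(e1 e3)^2 + (-1)^2*(e3 e6)^2 = 1*(+1) + 1*(-1) = 0 (each basis 2-blade squares to minus the product of its generators' squares); cross terms between blades sharing an index anticommute and cancel. So B^2 = 0.
Answer: null-rotation, certificate B^2 = 0. The class reads off the invariant scalar 0 directly.


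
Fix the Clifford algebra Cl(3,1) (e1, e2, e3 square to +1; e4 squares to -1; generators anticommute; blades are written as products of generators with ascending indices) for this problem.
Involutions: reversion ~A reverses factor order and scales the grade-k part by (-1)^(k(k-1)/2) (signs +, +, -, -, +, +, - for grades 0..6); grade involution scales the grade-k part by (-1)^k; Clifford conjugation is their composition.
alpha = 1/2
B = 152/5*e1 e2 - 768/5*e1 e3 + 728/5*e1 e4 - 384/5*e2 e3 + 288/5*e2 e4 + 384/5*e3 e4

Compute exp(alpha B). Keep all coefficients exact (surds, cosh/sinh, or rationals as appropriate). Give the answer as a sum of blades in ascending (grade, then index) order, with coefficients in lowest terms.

B^2 term by term: the squares give (152/5)^2*(e1 e2)^2 + (-768/5)^2*(e1 e3)^2 + (728/5)^2*(e1 e4)^2 + (-384/5)^2*(e2 e3)^2 + (288/5)^2*(e2 e4)^2 + (384/5)^2*(e3 e4)^2 = 23104/25*(-1) + 589824/25*(-1) + 529984/25*(+1) + 147456/25*(-1) + 82944/25*(+1) + 147456/25*(+1) = 0 (each basis 2-blade squares to minus the product of its generators' squares); cross terms between blades sharing an index anticommute and cancel; the commuting (index-disjoint) pairs give grade-4 terms 2*c*c'*(blade product), which cancel blade by blade — e1 e2 e3 e4: 116736/25 + 442368/25 - 559104/25 = 0 — confirming B is simple. So B^2 = 0.
B^2 = 0, and the exponential is exactly linear here: exp(alpha B) = 1 + alpha B (parabolic case).
Answer: 1 + 76/5*e1 e2 - 384/5*e1 e3 + 364/5*e1 e4 - 192/5*e2 e3 + 144/5*e2 e4 + 192/5*e3 e4


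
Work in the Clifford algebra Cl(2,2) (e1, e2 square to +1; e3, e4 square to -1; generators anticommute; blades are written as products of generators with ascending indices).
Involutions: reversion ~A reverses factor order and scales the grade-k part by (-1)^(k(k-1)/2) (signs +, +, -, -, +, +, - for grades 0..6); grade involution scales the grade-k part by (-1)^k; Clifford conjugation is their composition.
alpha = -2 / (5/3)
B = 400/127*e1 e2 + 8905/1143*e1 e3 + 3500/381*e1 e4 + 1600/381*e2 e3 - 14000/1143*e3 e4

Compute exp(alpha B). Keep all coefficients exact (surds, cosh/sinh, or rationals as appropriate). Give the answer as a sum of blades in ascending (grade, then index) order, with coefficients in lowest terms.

B^2 term by term: the squares give (400/127)^2*(e1 e2)^2 + (8905/1143)^2*(e1 e3)^2 + (3500/381)^2*(e1 e4)^2 + (1600/381)^2*(e2 e3)^2 + (-14000/1143)^2*(e3 e4)^2 = 160000/16129*(-1) + 79299025/1306449*(+1) + 12250000/145161*(+1) + 2560000/145161*(+1) + 196000000/1306449*(-1) = 25/9 (each basis 2-blade squares to minus the product of its generators' squares); cross terms between blades sharing an index anticommute and cancel; the commuting (index-disjoint) pairs give grade-4 terms 2*c*c'*(blade product), which cancel blade by blade — e1 e2 e3 e4: -11200000/145161 + 11200000/145161 = 0 — confirming B is simple. So B^2 = 25/9.
B^2 = 25/9 — hyperbolic case — the even/odd split gives cosh and sinh: l = 5/3, alpha*l = -2, so exp(alpha B) = cosh(-2) + (sinh(-2)/(5/3))*B = cosh(2) + (-3*sinh(2)/5)*B.
Answer: cosh(2) - 240*sinh(2)/127*e1 e2 - 1781*sinh(2)/381*e1 e3 - 700*sinh(2)/127*e1 e4 - 320*sinh(2)/127*e2 e3 + 2800*sinh(2)/381*e3 e4


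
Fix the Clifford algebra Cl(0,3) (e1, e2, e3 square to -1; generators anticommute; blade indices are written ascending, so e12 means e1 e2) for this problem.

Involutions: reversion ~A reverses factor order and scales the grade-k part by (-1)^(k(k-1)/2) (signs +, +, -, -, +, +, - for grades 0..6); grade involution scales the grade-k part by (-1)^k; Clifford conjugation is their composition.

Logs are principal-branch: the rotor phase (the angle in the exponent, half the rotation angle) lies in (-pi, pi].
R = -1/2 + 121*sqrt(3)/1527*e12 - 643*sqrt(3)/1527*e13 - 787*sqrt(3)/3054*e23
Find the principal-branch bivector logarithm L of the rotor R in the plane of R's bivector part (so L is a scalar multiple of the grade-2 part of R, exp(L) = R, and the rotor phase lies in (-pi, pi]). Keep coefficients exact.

The scalar part of R is -1/2, which pins the rotor phase on the principal branch; dividing the bivector part by the sine of that phase recovers the unit plane, and L is the phase times that plane.
Concretely: cos(phase) = -1/2 gives phase = ±2*pi/3, and since phase/sin(phase) is even the sign is immaterial: L = (phase/sin(phase)) * <R>_2 = (4*sqrt(3)*pi/9) * <R>_2.
Answer: 484*pi/4581*e12 - 2572*pi/4581*e13 - 1574*pi/4581*e23
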